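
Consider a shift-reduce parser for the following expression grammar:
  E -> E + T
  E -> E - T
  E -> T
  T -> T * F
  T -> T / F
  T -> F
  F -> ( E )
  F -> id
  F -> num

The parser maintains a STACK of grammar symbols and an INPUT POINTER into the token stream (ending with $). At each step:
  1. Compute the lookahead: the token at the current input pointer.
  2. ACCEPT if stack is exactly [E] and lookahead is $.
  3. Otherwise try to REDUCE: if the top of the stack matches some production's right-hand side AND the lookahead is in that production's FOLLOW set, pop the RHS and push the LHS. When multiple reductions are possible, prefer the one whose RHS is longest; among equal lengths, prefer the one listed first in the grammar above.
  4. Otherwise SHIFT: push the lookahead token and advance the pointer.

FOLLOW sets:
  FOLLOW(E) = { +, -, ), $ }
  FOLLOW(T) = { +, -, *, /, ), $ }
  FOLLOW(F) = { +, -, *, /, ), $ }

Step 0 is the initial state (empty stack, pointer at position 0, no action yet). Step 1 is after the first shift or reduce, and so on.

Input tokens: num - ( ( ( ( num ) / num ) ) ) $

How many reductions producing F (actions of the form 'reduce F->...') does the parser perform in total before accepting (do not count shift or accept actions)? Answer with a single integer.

Answer: 7

Derivation:
Step 1: shift num. Stack=[num] ptr=1 lookahead=- remaining=[- ( ( ( ( num ) / num ) ) ) $]
Step 2: reduce F->num. Stack=[F] ptr=1 lookahead=- remaining=[- ( ( ( ( num ) / num ) ) ) $]
Step 3: reduce T->F. Stack=[T] ptr=1 lookahead=- remaining=[- ( ( ( ( num ) / num ) ) ) $]
Step 4: reduce E->T. Stack=[E] ptr=1 lookahead=- remaining=[- ( ( ( ( num ) / num ) ) ) $]
Step 5: shift -. Stack=[E -] ptr=2 lookahead=( remaining=[( ( ( ( num ) / num ) ) ) $]
Step 6: shift (. Stack=[E - (] ptr=3 lookahead=( remaining=[( ( ( num ) / num ) ) ) $]
Step 7: shift (. Stack=[E - ( (] ptr=4 lookahead=( remaining=[( ( num ) / num ) ) ) $]
Step 8: shift (. Stack=[E - ( ( (] ptr=5 lookahead=( remaining=[( num ) / num ) ) ) $]
Step 9: shift (. Stack=[E - ( ( ( (] ptr=6 lookahead=num remaining=[num ) / num ) ) ) $]
Step 10: shift num. Stack=[E - ( ( ( ( num] ptr=7 lookahead=) remaining=[) / num ) ) ) $]
Step 11: reduce F->num. Stack=[E - ( ( ( ( F] ptr=7 lookahead=) remaining=[) / num ) ) ) $]
Step 12: reduce T->F. Stack=[E - ( ( ( ( T] ptr=7 lookahead=) remaining=[) / num ) ) ) $]
Step 13: reduce E->T. Stack=[E - ( ( ( ( E] ptr=7 lookahead=) remaining=[) / num ) ) ) $]
Step 14: shift ). Stack=[E - ( ( ( ( E )] ptr=8 lookahead=/ remaining=[/ num ) ) ) $]
Step 15: reduce F->( E ). Stack=[E - ( ( ( F] ptr=8 lookahead=/ remaining=[/ num ) ) ) $]
Step 16: reduce T->F. Stack=[E - ( ( ( T] ptr=8 lookahead=/ remaining=[/ num ) ) ) $]
Step 17: shift /. Stack=[E - ( ( ( T /] ptr=9 lookahead=num remaining=[num ) ) ) $]
Step 18: shift num. Stack=[E - ( ( ( T / num] ptr=10 lookahead=) remaining=[) ) ) $]
Step 19: reduce F->num. Stack=[E - ( ( ( T / F] ptr=10 lookahead=) remaining=[) ) ) $]
Step 20: reduce T->T / F. Stack=[E - ( ( ( T] ptr=10 lookahead=) remaining=[) ) ) $]
Step 21: reduce E->T. Stack=[E - ( ( ( E] ptr=10 lookahead=) remaining=[) ) ) $]
Step 22: shift ). Stack=[E - ( ( ( E )] ptr=11 lookahead=) remaining=[) ) $]
Step 23: reduce F->( E ). Stack=[E - ( ( F] ptr=11 lookahead=) remaining=[) ) $]
Step 24: reduce T->F. Stack=[E - ( ( T] ptr=11 lookahead=) remaining=[) ) $]
Step 25: reduce E->T. Stack=[E - ( ( E] ptr=11 lookahead=) remaining=[) ) $]
Step 26: shift ). Stack=[E - ( ( E )] ptr=12 lookahead=) remaining=[) $]
Step 27: reduce F->( E ). Stack=[E - ( F] ptr=12 lookahead=) remaining=[) $]
Step 28: reduce T->F. Stack=[E - ( T] ptr=12 lookahead=) remaining=[) $]
Step 29: reduce E->T. Stack=[E - ( E] ptr=12 lookahead=) remaining=[) $]
Step 30: shift ). Stack=[E - ( E )] ptr=13 lookahead=$ remaining=[$]
Step 31: reduce F->( E ). Stack=[E - F] ptr=13 lookahead=$ remaining=[$]
Step 32: reduce T->F. Stack=[E - T] ptr=13 lookahead=$ remaining=[$]
Step 33: reduce E->E - T. Stack=[E] ptr=13 lookahead=$ remaining=[$]
Step 34: accept. Stack=[E] ptr=13 lookahead=$ remaining=[$]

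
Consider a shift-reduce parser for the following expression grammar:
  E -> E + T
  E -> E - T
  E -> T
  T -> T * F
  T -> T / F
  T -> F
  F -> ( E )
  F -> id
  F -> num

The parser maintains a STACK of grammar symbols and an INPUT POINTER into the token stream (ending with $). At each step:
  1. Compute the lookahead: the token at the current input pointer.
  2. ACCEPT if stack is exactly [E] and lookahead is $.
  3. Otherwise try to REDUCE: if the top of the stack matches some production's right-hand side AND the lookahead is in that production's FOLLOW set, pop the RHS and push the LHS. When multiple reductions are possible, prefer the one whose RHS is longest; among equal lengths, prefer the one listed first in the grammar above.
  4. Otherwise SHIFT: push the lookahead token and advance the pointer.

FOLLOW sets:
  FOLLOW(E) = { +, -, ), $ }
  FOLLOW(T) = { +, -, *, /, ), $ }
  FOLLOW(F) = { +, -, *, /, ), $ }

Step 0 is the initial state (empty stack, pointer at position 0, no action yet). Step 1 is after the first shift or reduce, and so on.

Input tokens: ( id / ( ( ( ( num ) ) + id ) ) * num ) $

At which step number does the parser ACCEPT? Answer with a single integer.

Step 1: shift (. Stack=[(] ptr=1 lookahead=id remaining=[id / ( ( ( ( num ) ) + id ) ) * num ) $]
Step 2: shift id. Stack=[( id] ptr=2 lookahead=/ remaining=[/ ( ( ( ( num ) ) + id ) ) * num ) $]
Step 3: reduce F->id. Stack=[( F] ptr=2 lookahead=/ remaining=[/ ( ( ( ( num ) ) + id ) ) * num ) $]
Step 4: reduce T->F. Stack=[( T] ptr=2 lookahead=/ remaining=[/ ( ( ( ( num ) ) + id ) ) * num ) $]
Step 5: shift /. Stack=[( T /] ptr=3 lookahead=( remaining=[( ( ( ( num ) ) + id ) ) * num ) $]
Step 6: shift (. Stack=[( T / (] ptr=4 lookahead=( remaining=[( ( ( num ) ) + id ) ) * num ) $]
Step 7: shift (. Stack=[( T / ( (] ptr=5 lookahead=( remaining=[( ( num ) ) + id ) ) * num ) $]
Step 8: shift (. Stack=[( T / ( ( (] ptr=6 lookahead=( remaining=[( num ) ) + id ) ) * num ) $]
Step 9: shift (. Stack=[( T / ( ( ( (] ptr=7 lookahead=num remaining=[num ) ) + id ) ) * num ) $]
Step 10: shift num. Stack=[( T / ( ( ( ( num] ptr=8 lookahead=) remaining=[) ) + id ) ) * num ) $]
Step 11: reduce F->num. Stack=[( T / ( ( ( ( F] ptr=8 lookahead=) remaining=[) ) + id ) ) * num ) $]
Step 12: reduce T->F. Stack=[( T / ( ( ( ( T] ptr=8 lookahead=) remaining=[) ) + id ) ) * num ) $]
Step 13: reduce E->T. Stack=[( T / ( ( ( ( E] ptr=8 lookahead=) remaining=[) ) + id ) ) * num ) $]
Step 14: shift ). Stack=[( T / ( ( ( ( E )] ptr=9 lookahead=) remaining=[) + id ) ) * num ) $]
Step 15: reduce F->( E ). Stack=[( T / ( ( ( F] ptr=9 lookahead=) remaining=[) + id ) ) * num ) $]
Step 16: reduce T->F. Stack=[( T / ( ( ( T] ptr=9 lookahead=) remaining=[) + id ) ) * num ) $]
Step 17: reduce E->T. Stack=[( T / ( ( ( E] ptr=9 lookahead=) remaining=[) + id ) ) * num ) $]
Step 18: shift ). Stack=[( T / ( ( ( E )] ptr=10 lookahead=+ remaining=[+ id ) ) * num ) $]
Step 19: reduce F->( E ). Stack=[( T / ( ( F] ptr=10 lookahead=+ remaining=[+ id ) ) * num ) $]
Step 20: reduce T->F. Stack=[( T / ( ( T] ptr=10 lookahead=+ remaining=[+ id ) ) * num ) $]
Step 21: reduce E->T. Stack=[( T / ( ( E] ptr=10 lookahead=+ remaining=[+ id ) ) * num ) $]
Step 22: shift +. Stack=[( T / ( ( E +] ptr=11 lookahead=id remaining=[id ) ) * num ) $]
Step 23: shift id. Stack=[( T / ( ( E + id] ptr=12 lookahead=) remaining=[) ) * num ) $]
Step 24: reduce F->id. Stack=[( T / ( ( E + F] ptr=12 lookahead=) remaining=[) ) * num ) $]
Step 25: reduce T->F. Stack=[( T / ( ( E + T] ptr=12 lookahead=) remaining=[) ) * num ) $]
Step 26: reduce E->E + T. Stack=[( T / ( ( E] ptr=12 lookahead=) remaining=[) ) * num ) $]
Step 27: shift ). Stack=[( T / ( ( E )] ptr=13 lookahead=) remaining=[) * num ) $]
Step 28: reduce F->( E ). Stack=[( T / ( F] ptr=13 lookahead=) remaining=[) * num ) $]
Step 29: reduce T->F. Stack=[( T / ( T] ptr=13 lookahead=) remaining=[) * num ) $]
Step 30: reduce E->T. Stack=[( T / ( E] ptr=13 lookahead=) remaining=[) * num ) $]
Step 31: shift ). Stack=[( T / ( E )] ptr=14 lookahead=* remaining=[* num ) $]
Step 32: reduce F->( E ). Stack=[( T / F] ptr=14 lookahead=* remaining=[* num ) $]
Step 33: reduce T->T / F. Stack=[( T] ptr=14 lookahead=* remaining=[* num ) $]
Step 34: shift *. Stack=[( T *] ptr=15 lookahead=num remaining=[num ) $]
Step 35: shift num. Stack=[( T * num] ptr=16 lookahead=) remaining=[) $]
Step 36: reduce F->num. Stack=[( T * F] ptr=16 lookahead=) remaining=[) $]
Step 37: reduce T->T * F. Stack=[( T] ptr=16 lookahead=) remaining=[) $]
Step 38: reduce E->T. Stack=[( E] ptr=16 lookahead=) remaining=[) $]
Step 39: shift ). Stack=[( E )] ptr=17 lookahead=$ remaining=[$]
Step 40: reduce F->( E ). Stack=[F] ptr=17 lookahead=$ remaining=[$]
Step 41: reduce T->F. Stack=[T] ptr=17 lookahead=$ remaining=[$]
Step 42: reduce E->T. Stack=[E] ptr=17 lookahead=$ remaining=[$]
Step 43: accept. Stack=[E] ptr=17 lookahead=$ remaining=[$]

Answer: 43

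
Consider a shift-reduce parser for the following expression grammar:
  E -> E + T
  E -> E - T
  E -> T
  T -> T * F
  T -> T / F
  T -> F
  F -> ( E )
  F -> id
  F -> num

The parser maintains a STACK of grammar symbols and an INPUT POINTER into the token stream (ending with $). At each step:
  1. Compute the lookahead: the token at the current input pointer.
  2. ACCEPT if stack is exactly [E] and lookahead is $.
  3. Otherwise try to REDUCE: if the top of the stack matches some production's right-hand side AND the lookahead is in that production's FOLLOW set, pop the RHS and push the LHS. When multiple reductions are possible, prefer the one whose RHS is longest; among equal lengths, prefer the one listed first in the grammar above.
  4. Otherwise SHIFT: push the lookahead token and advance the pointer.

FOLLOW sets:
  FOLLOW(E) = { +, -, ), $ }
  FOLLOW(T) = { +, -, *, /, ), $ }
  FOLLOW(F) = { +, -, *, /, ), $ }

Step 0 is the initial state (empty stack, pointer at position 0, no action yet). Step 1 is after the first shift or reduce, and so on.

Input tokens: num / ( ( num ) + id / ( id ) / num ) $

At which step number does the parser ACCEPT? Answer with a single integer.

Step 1: shift num. Stack=[num] ptr=1 lookahead=/ remaining=[/ ( ( num ) + id / ( id ) / num ) $]
Step 2: reduce F->num. Stack=[F] ptr=1 lookahead=/ remaining=[/ ( ( num ) + id / ( id ) / num ) $]
Step 3: reduce T->F. Stack=[T] ptr=1 lookahead=/ remaining=[/ ( ( num ) + id / ( id ) / num ) $]
Step 4: shift /. Stack=[T /] ptr=2 lookahead=( remaining=[( ( num ) + id / ( id ) / num ) $]
Step 5: shift (. Stack=[T / (] ptr=3 lookahead=( remaining=[( num ) + id / ( id ) / num ) $]
Step 6: shift (. Stack=[T / ( (] ptr=4 lookahead=num remaining=[num ) + id / ( id ) / num ) $]
Step 7: shift num. Stack=[T / ( ( num] ptr=5 lookahead=) remaining=[) + id / ( id ) / num ) $]
Step 8: reduce F->num. Stack=[T / ( ( F] ptr=5 lookahead=) remaining=[) + id / ( id ) / num ) $]
Step 9: reduce T->F. Stack=[T / ( ( T] ptr=5 lookahead=) remaining=[) + id / ( id ) / num ) $]
Step 10: reduce E->T. Stack=[T / ( ( E] ptr=5 lookahead=) remaining=[) + id / ( id ) / num ) $]
Step 11: shift ). Stack=[T / ( ( E )] ptr=6 lookahead=+ remaining=[+ id / ( id ) / num ) $]
Step 12: reduce F->( E ). Stack=[T / ( F] ptr=6 lookahead=+ remaining=[+ id / ( id ) / num ) $]
Step 13: reduce T->F. Stack=[T / ( T] ptr=6 lookahead=+ remaining=[+ id / ( id ) / num ) $]
Step 14: reduce E->T. Stack=[T / ( E] ptr=6 lookahead=+ remaining=[+ id / ( id ) / num ) $]
Step 15: shift +. Stack=[T / ( E +] ptr=7 lookahead=id remaining=[id / ( id ) / num ) $]
Step 16: shift id. Stack=[T / ( E + id] ptr=8 lookahead=/ remaining=[/ ( id ) / num ) $]
Step 17: reduce F->id. Stack=[T / ( E + F] ptr=8 lookahead=/ remaining=[/ ( id ) / num ) $]
Step 18: reduce T->F. Stack=[T / ( E + T] ptr=8 lookahead=/ remaining=[/ ( id ) / num ) $]
Step 19: shift /. Stack=[T / ( E + T /] ptr=9 lookahead=( remaining=[( id ) / num ) $]
Step 20: shift (. Stack=[T / ( E + T / (] ptr=10 lookahead=id remaining=[id ) / num ) $]
Step 21: shift id. Stack=[T / ( E + T / ( id] ptr=11 lookahead=) remaining=[) / num ) $]
Step 22: reduce F->id. Stack=[T / ( E + T / ( F] ptr=11 lookahead=) remaining=[) / num ) $]
Step 23: reduce T->F. Stack=[T / ( E + T / ( T] ptr=11 lookahead=) remaining=[) / num ) $]
Step 24: reduce E->T. Stack=[T / ( E + T / ( E] ptr=11 lookahead=) remaining=[) / num ) $]
Step 25: shift ). Stack=[T / ( E + T / ( E )] ptr=12 lookahead=/ remaining=[/ num ) $]
Step 26: reduce F->( E ). Stack=[T / ( E + T / F] ptr=12 lookahead=/ remaining=[/ num ) $]
Step 27: reduce T->T / F. Stack=[T / ( E + T] ptr=12 lookahead=/ remaining=[/ num ) $]
Step 28: shift /. Stack=[T / ( E + T /] ptr=13 lookahead=num remaining=[num ) $]
Step 29: shift num. Stack=[T / ( E + T / num] ptr=14 lookahead=) remaining=[) $]
Step 30: reduce F->num. Stack=[T / ( E + T / F] ptr=14 lookahead=) remaining=[) $]
Step 31: reduce T->T / F. Stack=[T / ( E + T] ptr=14 lookahead=) remaining=[) $]
Step 32: reduce E->E + T. Stack=[T / ( E] ptr=14 lookahead=) remaining=[) $]
Step 33: shift ). Stack=[T / ( E )] ptr=15 lookahead=$ remaining=[$]
Step 34: reduce F->( E ). Stack=[T / F] ptr=15 lookahead=$ remaining=[$]
Step 35: reduce T->T / F. Stack=[T] ptr=15 lookahead=$ remaining=[$]
Step 36: reduce E->T. Stack=[E] ptr=15 lookahead=$ remaining=[$]
Step 37: accept. Stack=[E] ptr=15 lookahead=$ remaining=[$]

Answer: 37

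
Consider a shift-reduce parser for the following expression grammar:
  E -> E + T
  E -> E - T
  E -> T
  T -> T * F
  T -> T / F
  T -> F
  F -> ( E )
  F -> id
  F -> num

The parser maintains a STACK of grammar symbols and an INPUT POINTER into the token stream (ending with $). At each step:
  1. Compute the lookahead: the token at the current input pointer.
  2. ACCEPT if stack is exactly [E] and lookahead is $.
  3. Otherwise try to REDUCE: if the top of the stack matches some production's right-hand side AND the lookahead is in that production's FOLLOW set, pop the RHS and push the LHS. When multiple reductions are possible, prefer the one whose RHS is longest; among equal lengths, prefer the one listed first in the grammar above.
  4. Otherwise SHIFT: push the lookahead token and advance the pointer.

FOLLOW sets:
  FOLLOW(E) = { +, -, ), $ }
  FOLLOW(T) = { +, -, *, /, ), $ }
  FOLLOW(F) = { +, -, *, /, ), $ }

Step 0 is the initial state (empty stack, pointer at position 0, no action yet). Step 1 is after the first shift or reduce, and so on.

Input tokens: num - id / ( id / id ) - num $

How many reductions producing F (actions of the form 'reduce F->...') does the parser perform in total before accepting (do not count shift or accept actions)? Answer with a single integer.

Step 1: shift num. Stack=[num] ptr=1 lookahead=- remaining=[- id / ( id / id ) - num $]
Step 2: reduce F->num. Stack=[F] ptr=1 lookahead=- remaining=[- id / ( id / id ) - num $]
Step 3: reduce T->F. Stack=[T] ptr=1 lookahead=- remaining=[- id / ( id / id ) - num $]
Step 4: reduce E->T. Stack=[E] ptr=1 lookahead=- remaining=[- id / ( id / id ) - num $]
Step 5: shift -. Stack=[E -] ptr=2 lookahead=id remaining=[id / ( id / id ) - num $]
Step 6: shift id. Stack=[E - id] ptr=3 lookahead=/ remaining=[/ ( id / id ) - num $]
Step 7: reduce F->id. Stack=[E - F] ptr=3 lookahead=/ remaining=[/ ( id / id ) - num $]
Step 8: reduce T->F. Stack=[E - T] ptr=3 lookahead=/ remaining=[/ ( id / id ) - num $]
Step 9: shift /. Stack=[E - T /] ptr=4 lookahead=( remaining=[( id / id ) - num $]
Step 10: shift (. Stack=[E - T / (] ptr=5 lookahead=id remaining=[id / id ) - num $]
Step 11: shift id. Stack=[E - T / ( id] ptr=6 lookahead=/ remaining=[/ id ) - num $]
Step 12: reduce F->id. Stack=[E - T / ( F] ptr=6 lookahead=/ remaining=[/ id ) - num $]
Step 13: reduce T->F. Stack=[E - T / ( T] ptr=6 lookahead=/ remaining=[/ id ) - num $]
Step 14: shift /. Stack=[E - T / ( T /] ptr=7 lookahead=id remaining=[id ) - num $]
Step 15: shift id. Stack=[E - T / ( T / id] ptr=8 lookahead=) remaining=[) - num $]
Step 16: reduce F->id. Stack=[E - T / ( T / F] ptr=8 lookahead=) remaining=[) - num $]
Step 17: reduce T->T / F. Stack=[E - T / ( T] ptr=8 lookahead=) remaining=[) - num $]
Step 18: reduce E->T. Stack=[E - T / ( E] ptr=8 lookahead=) remaining=[) - num $]
Step 19: shift ). Stack=[E - T / ( E )] ptr=9 lookahead=- remaining=[- num $]
Step 20: reduce F->( E ). Stack=[E - T / F] ptr=9 lookahead=- remaining=[- num $]
Step 21: reduce T->T / F. Stack=[E - T] ptr=9 lookahead=- remaining=[- num $]
Step 22: reduce E->E - T. Stack=[E] ptr=9 lookahead=- remaining=[- num $]
Step 23: shift -. Stack=[E -] ptr=10 lookahead=num remaining=[num $]
Step 24: shift num. Stack=[E - num] ptr=11 lookahead=$ remaining=[$]
Step 25: reduce F->num. Stack=[E - F] ptr=11 lookahead=$ remaining=[$]
Step 26: reduce T->F. Stack=[E - T] ptr=11 lookahead=$ remaining=[$]
Step 27: reduce E->E - T. Stack=[E] ptr=11 lookahead=$ remaining=[$]
Step 28: accept. Stack=[E] ptr=11 lookahead=$ remaining=[$]

Answer: 6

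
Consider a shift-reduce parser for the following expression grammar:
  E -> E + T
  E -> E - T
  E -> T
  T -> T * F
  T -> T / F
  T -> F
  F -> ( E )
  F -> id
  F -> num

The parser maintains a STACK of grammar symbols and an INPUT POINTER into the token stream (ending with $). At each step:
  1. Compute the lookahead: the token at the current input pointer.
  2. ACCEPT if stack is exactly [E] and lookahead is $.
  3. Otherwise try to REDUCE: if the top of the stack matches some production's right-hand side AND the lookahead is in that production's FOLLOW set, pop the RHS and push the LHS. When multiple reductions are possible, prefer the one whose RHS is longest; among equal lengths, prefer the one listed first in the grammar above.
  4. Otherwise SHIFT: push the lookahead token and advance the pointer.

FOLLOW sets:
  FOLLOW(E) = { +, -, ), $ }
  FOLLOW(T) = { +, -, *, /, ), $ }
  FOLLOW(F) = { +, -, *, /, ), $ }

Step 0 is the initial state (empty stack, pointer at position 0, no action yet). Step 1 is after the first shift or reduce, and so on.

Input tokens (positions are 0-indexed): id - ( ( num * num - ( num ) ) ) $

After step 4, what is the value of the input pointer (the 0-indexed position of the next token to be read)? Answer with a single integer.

Answer: 1

Derivation:
Step 1: shift id. Stack=[id] ptr=1 lookahead=- remaining=[- ( ( num * num - ( num ) ) ) $]
Step 2: reduce F->id. Stack=[F] ptr=1 lookahead=- remaining=[- ( ( num * num - ( num ) ) ) $]
Step 3: reduce T->F. Stack=[T] ptr=1 lookahead=- remaining=[- ( ( num * num - ( num ) ) ) $]
Step 4: reduce E->T. Stack=[E] ptr=1 lookahead=- remaining=[- ( ( num * num - ( num ) ) ) $]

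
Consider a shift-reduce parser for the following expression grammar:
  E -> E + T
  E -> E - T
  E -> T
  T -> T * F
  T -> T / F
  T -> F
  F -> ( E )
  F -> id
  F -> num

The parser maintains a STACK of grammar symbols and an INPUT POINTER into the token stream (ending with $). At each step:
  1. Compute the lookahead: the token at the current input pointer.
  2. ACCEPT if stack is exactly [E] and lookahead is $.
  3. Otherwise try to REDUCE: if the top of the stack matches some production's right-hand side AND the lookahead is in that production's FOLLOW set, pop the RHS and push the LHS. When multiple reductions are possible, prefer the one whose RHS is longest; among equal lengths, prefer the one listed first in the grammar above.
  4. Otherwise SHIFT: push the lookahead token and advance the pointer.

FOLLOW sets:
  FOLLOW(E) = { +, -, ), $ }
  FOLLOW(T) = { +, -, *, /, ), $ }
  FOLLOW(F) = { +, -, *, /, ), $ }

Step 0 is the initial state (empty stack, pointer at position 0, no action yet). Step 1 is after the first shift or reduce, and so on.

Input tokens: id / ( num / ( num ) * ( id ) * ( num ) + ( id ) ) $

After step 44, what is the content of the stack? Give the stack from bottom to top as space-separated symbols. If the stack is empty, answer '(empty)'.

Step 1: shift id. Stack=[id] ptr=1 lookahead=/ remaining=[/ ( num / ( num ) * ( id ) * ( num ) + ( id ) ) $]
Step 2: reduce F->id. Stack=[F] ptr=1 lookahead=/ remaining=[/ ( num / ( num ) * ( id ) * ( num ) + ( id ) ) $]
Step 3: reduce T->F. Stack=[T] ptr=1 lookahead=/ remaining=[/ ( num / ( num ) * ( id ) * ( num ) + ( id ) ) $]
Step 4: shift /. Stack=[T /] ptr=2 lookahead=( remaining=[( num / ( num ) * ( id ) * ( num ) + ( id ) ) $]
Step 5: shift (. Stack=[T / (] ptr=3 lookahead=num remaining=[num / ( num ) * ( id ) * ( num ) + ( id ) ) $]
Step 6: shift num. Stack=[T / ( num] ptr=4 lookahead=/ remaining=[/ ( num ) * ( id ) * ( num ) + ( id ) ) $]
Step 7: reduce F->num. Stack=[T / ( F] ptr=4 lookahead=/ remaining=[/ ( num ) * ( id ) * ( num ) + ( id ) ) $]
Step 8: reduce T->F. Stack=[T / ( T] ptr=4 lookahead=/ remaining=[/ ( num ) * ( id ) * ( num ) + ( id ) ) $]
Step 9: shift /. Stack=[T / ( T /] ptr=5 lookahead=( remaining=[( num ) * ( id ) * ( num ) + ( id ) ) $]
Step 10: shift (. Stack=[T / ( T / (] ptr=6 lookahead=num remaining=[num ) * ( id ) * ( num ) + ( id ) ) $]
Step 11: shift num. Stack=[T / ( T / ( num] ptr=7 lookahead=) remaining=[) * ( id ) * ( num ) + ( id ) ) $]
Step 12: reduce F->num. Stack=[T / ( T / ( F] ptr=7 lookahead=) remaining=[) * ( id ) * ( num ) + ( id ) ) $]
Step 13: reduce T->F. Stack=[T / ( T / ( T] ptr=7 lookahead=) remaining=[) * ( id ) * ( num ) + ( id ) ) $]
Step 14: reduce E->T. Stack=[T / ( T / ( E] ptr=7 lookahead=) remaining=[) * ( id ) * ( num ) + ( id ) ) $]
Step 15: shift ). Stack=[T / ( T / ( E )] ptr=8 lookahead=* remaining=[* ( id ) * ( num ) + ( id ) ) $]
Step 16: reduce F->( E ). Stack=[T / ( T / F] ptr=8 lookahead=* remaining=[* ( id ) * ( num ) + ( id ) ) $]
Step 17: reduce T->T / F. Stack=[T / ( T] ptr=8 lookahead=* remaining=[* ( id ) * ( num ) + ( id ) ) $]
Step 18: shift *. Stack=[T / ( T *] ptr=9 lookahead=( remaining=[( id ) * ( num ) + ( id ) ) $]
Step 19: shift (. Stack=[T / ( T * (] ptr=10 lookahead=id remaining=[id ) * ( num ) + ( id ) ) $]
Step 20: shift id. Stack=[T / ( T * ( id] ptr=11 lookahead=) remaining=[) * ( num ) + ( id ) ) $]
Step 21: reduce F->id. Stack=[T / ( T * ( F] ptr=11 lookahead=) remaining=[) * ( num ) + ( id ) ) $]
Step 22: reduce T->F. Stack=[T / ( T * ( T] ptr=11 lookahead=) remaining=[) * ( num ) + ( id ) ) $]
Step 23: reduce E->T. Stack=[T / ( T * ( E] ptr=11 lookahead=) remaining=[) * ( num ) + ( id ) ) $]
Step 24: shift ). Stack=[T / ( T * ( E )] ptr=12 lookahead=* remaining=[* ( num ) + ( id ) ) $]
Step 25: reduce F->( E ). Stack=[T / ( T * F] ptr=12 lookahead=* remaining=[* ( num ) + ( id ) ) $]
Step 26: reduce T->T * F. Stack=[T / ( T] ptr=12 lookahead=* remaining=[* ( num ) + ( id ) ) $]
Step 27: shift *. Stack=[T / ( T *] ptr=13 lookahead=( remaining=[( num ) + ( id ) ) $]
Step 28: shift (. Stack=[T / ( T * (] ptr=14 lookahead=num remaining=[num ) + ( id ) ) $]
Step 29: shift num. Stack=[T / ( T * ( num] ptr=15 lookahead=) remaining=[) + ( id ) ) $]
Step 30: reduce F->num. Stack=[T / ( T * ( F] ptr=15 lookahead=) remaining=[) + ( id ) ) $]
Step 31: reduce T->F. Stack=[T / ( T * ( T] ptr=15 lookahead=) remaining=[) + ( id ) ) $]
Step 32: reduce E->T. Stack=[T / ( T * ( E] ptr=15 lookahead=) remaining=[) + ( id ) ) $]
Step 33: shift ). Stack=[T / ( T * ( E )] ptr=16 lookahead=+ remaining=[+ ( id ) ) $]
Step 34: reduce F->( E ). Stack=[T / ( T * F] ptr=16 lookahead=+ remaining=[+ ( id ) ) $]
Step 35: reduce T->T * F. Stack=[T / ( T] ptr=16 lookahead=+ remaining=[+ ( id ) ) $]
Step 36: reduce E->T. Stack=[T / ( E] ptr=16 lookahead=+ remaining=[+ ( id ) ) $]
Step 37: shift +. Stack=[T / ( E +] ptr=17 lookahead=( remaining=[( id ) ) $]
Step 38: shift (. Stack=[T / ( E + (] ptr=18 lookahead=id remaining=[id ) ) $]
Step 39: shift id. Stack=[T / ( E + ( id] ptr=19 lookahead=) remaining=[) ) $]
Step 40: reduce F->id. Stack=[T / ( E + ( F] ptr=19 lookahead=) remaining=[) ) $]
Step 41: reduce T->F. Stack=[T / ( E + ( T] ptr=19 lookahead=) remaining=[) ) $]
Step 42: reduce E->T. Stack=[T / ( E + ( E] ptr=19 lookahead=) remaining=[) ) $]
Step 43: shift ). Stack=[T / ( E + ( E )] ptr=20 lookahead=) remaining=[) $]
Step 44: reduce F->( E ). Stack=[T / ( E + F] ptr=20 lookahead=) remaining=[) $]

Answer: T / ( E + F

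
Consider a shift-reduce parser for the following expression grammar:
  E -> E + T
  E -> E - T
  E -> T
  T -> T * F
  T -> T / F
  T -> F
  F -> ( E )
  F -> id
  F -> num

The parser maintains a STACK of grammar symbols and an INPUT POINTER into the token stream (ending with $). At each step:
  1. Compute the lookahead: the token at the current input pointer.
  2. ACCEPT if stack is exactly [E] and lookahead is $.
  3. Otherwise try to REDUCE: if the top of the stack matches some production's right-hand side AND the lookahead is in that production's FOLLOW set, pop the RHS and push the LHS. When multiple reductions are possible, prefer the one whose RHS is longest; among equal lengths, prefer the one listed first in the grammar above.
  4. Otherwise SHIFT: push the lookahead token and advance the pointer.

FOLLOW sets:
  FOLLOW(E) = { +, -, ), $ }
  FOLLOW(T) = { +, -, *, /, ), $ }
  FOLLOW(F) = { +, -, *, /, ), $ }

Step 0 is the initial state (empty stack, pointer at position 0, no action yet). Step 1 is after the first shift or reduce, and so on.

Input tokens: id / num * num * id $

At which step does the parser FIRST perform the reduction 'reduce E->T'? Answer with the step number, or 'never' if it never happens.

Answer: 16

Derivation:
Step 1: shift id. Stack=[id] ptr=1 lookahead=/ remaining=[/ num * num * id $]
Step 2: reduce F->id. Stack=[F] ptr=1 lookahead=/ remaining=[/ num * num * id $]
Step 3: reduce T->F. Stack=[T] ptr=1 lookahead=/ remaining=[/ num * num * id $]
Step 4: shift /. Stack=[T /] ptr=2 lookahead=num remaining=[num * num * id $]
Step 5: shift num. Stack=[T / num] ptr=3 lookahead=* remaining=[* num * id $]
Step 6: reduce F->num. Stack=[T / F] ptr=3 lookahead=* remaining=[* num * id $]
Step 7: reduce T->T / F. Stack=[T] ptr=3 lookahead=* remaining=[* num * id $]
Step 8: shift *. Stack=[T *] ptr=4 lookahead=num remaining=[num * id $]
Step 9: shift num. Stack=[T * num] ptr=5 lookahead=* remaining=[* id $]
Step 10: reduce F->num. Stack=[T * F] ptr=5 lookahead=* remaining=[* id $]
Step 11: reduce T->T * F. Stack=[T] ptr=5 lookahead=* remaining=[* id $]
Step 12: shift *. Stack=[T *] ptr=6 lookahead=id remaining=[id $]
Step 13: shift id. Stack=[T * id] ptr=7 lookahead=$ remaining=[$]
Step 14: reduce F->id. Stack=[T * F] ptr=7 lookahead=$ remaining=[$]
Step 15: reduce T->T * F. Stack=[T] ptr=7 lookahead=$ remaining=[$]
Step 16: reduce E->T. Stack=[E] ptr=7 lookahead=$ remaining=[$]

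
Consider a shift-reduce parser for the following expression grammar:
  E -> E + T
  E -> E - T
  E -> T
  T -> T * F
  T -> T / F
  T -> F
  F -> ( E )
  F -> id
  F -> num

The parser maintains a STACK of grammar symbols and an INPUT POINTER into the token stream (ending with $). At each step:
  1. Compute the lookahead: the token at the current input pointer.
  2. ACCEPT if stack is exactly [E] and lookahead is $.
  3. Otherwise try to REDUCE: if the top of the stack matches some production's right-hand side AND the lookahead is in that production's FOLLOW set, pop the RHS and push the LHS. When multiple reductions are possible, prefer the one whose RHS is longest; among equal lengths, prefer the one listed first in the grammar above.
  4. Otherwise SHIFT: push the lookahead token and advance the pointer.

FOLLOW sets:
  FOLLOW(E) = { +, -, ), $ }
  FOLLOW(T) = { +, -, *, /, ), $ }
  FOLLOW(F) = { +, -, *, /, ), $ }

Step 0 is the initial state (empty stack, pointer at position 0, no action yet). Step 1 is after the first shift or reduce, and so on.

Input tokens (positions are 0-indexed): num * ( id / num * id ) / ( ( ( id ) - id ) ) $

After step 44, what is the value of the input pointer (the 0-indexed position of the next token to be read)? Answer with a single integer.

Step 1: shift num. Stack=[num] ptr=1 lookahead=* remaining=[* ( id / num * id ) / ( ( ( id ) - id ) ) $]
Step 2: reduce F->num. Stack=[F] ptr=1 lookahead=* remaining=[* ( id / num * id ) / ( ( ( id ) - id ) ) $]
Step 3: reduce T->F. Stack=[T] ptr=1 lookahead=* remaining=[* ( id / num * id ) / ( ( ( id ) - id ) ) $]
Step 4: shift *. Stack=[T *] ptr=2 lookahead=( remaining=[( id / num * id ) / ( ( ( id ) - id ) ) $]
Step 5: shift (. Stack=[T * (] ptr=3 lookahead=id remaining=[id / num * id ) / ( ( ( id ) - id ) ) $]
Step 6: shift id. Stack=[T * ( id] ptr=4 lookahead=/ remaining=[/ num * id ) / ( ( ( id ) - id ) ) $]
Step 7: reduce F->id. Stack=[T * ( F] ptr=4 lookahead=/ remaining=[/ num * id ) / ( ( ( id ) - id ) ) $]
Step 8: reduce T->F. Stack=[T * ( T] ptr=4 lookahead=/ remaining=[/ num * id ) / ( ( ( id ) - id ) ) $]
Step 9: shift /. Stack=[T * ( T /] ptr=5 lookahead=num remaining=[num * id ) / ( ( ( id ) - id ) ) $]
Step 10: shift num. Stack=[T * ( T / num] ptr=6 lookahead=* remaining=[* id ) / ( ( ( id ) - id ) ) $]
Step 11: reduce F->num. Stack=[T * ( T / F] ptr=6 lookahead=* remaining=[* id ) / ( ( ( id ) - id ) ) $]
Step 12: reduce T->T / F. Stack=[T * ( T] ptr=6 lookahead=* remaining=[* id ) / ( ( ( id ) - id ) ) $]
Step 13: shift *. Stack=[T * ( T *] ptr=7 lookahead=id remaining=[id ) / ( ( ( id ) - id ) ) $]
Step 14: shift id. Stack=[T * ( T * id] ptr=8 lookahead=) remaining=[) / ( ( ( id ) - id ) ) $]
Step 15: reduce F->id. Stack=[T * ( T * F] ptr=8 lookahead=) remaining=[) / ( ( ( id ) - id ) ) $]
Step 16: reduce T->T * F. Stack=[T * ( T] ptr=8 lookahead=) remaining=[) / ( ( ( id ) - id ) ) $]
Step 17: reduce E->T. Stack=[T * ( E] ptr=8 lookahead=) remaining=[) / ( ( ( id ) - id ) ) $]
Step 18: shift ). Stack=[T * ( E )] ptr=9 lookahead=/ remaining=[/ ( ( ( id ) - id ) ) $]
Step 19: reduce F->( E ). Stack=[T * F] ptr=9 lookahead=/ remaining=[/ ( ( ( id ) - id ) ) $]
Step 20: reduce T->T * F. Stack=[T] ptr=9 lookahead=/ remaining=[/ ( ( ( id ) - id ) ) $]
Step 21: shift /. Stack=[T /] ptr=10 lookahead=( remaining=[( ( ( id ) - id ) ) $]
Step 22: shift (. Stack=[T / (] ptr=11 lookahead=( remaining=[( ( id ) - id ) ) $]
Step 23: shift (. Stack=[T / ( (] ptr=12 lookahead=( remaining=[( id ) - id ) ) $]
Step 24: shift (. Stack=[T / ( ( (] ptr=13 lookahead=id remaining=[id ) - id ) ) $]
Step 25: shift id. Stack=[T / ( ( ( id] ptr=14 lookahead=) remaining=[) - id ) ) $]
Step 26: reduce F->id. Stack=[T / ( ( ( F] ptr=14 lookahead=) remaining=[) - id ) ) $]
Step 27: reduce T->F. Stack=[T / ( ( ( T] ptr=14 lookahead=) remaining=[) - id ) ) $]
Step 28: reduce E->T. Stack=[T / ( ( ( E] ptr=14 lookahead=) remaining=[) - id ) ) $]
Step 29: shift ). Stack=[T / ( ( ( E )] ptr=15 lookahead=- remaining=[- id ) ) $]
Step 30: reduce F->( E ). Stack=[T / ( ( F] ptr=15 lookahead=- remaining=[- id ) ) $]
Step 31: reduce T->F. Stack=[T / ( ( T] ptr=15 lookahead=- remaining=[- id ) ) $]
Step 32: reduce E->T. Stack=[T / ( ( E] ptr=15 lookahead=- remaining=[- id ) ) $]
Step 33: shift -. Stack=[T / ( ( E -] ptr=16 lookahead=id remaining=[id ) ) $]
Step 34: shift id. Stack=[T / ( ( E - id] ptr=17 lookahead=) remaining=[) ) $]
Step 35: reduce F->id. Stack=[T / ( ( E - F] ptr=17 lookahead=) remaining=[) ) $]
Step 36: reduce T->F. Stack=[T / ( ( E - T] ptr=17 lookahead=) remaining=[) ) $]
Step 37: reduce E->E - T. Stack=[T / ( ( E] ptr=17 lookahead=) remaining=[) ) $]
Step 38: shift ). Stack=[T / ( ( E )] ptr=18 lookahead=) remaining=[) $]
Step 39: reduce F->( E ). Stack=[T / ( F] ptr=18 lookahead=) remaining=[) $]
Step 40: reduce T->F. Stack=[T / ( T] ptr=18 lookahead=) remaining=[) $]
Step 41: reduce E->T. Stack=[T / ( E] ptr=18 lookahead=) remaining=[) $]
Step 42: shift ). Stack=[T / ( E )] ptr=19 lookahead=$ remaining=[$]
Step 43: reduce F->( E ). Stack=[T / F] ptr=19 lookahead=$ remaining=[$]
Step 44: reduce T->T / F. Stack=[T] ptr=19 lookahead=$ remaining=[$]

Answer: 19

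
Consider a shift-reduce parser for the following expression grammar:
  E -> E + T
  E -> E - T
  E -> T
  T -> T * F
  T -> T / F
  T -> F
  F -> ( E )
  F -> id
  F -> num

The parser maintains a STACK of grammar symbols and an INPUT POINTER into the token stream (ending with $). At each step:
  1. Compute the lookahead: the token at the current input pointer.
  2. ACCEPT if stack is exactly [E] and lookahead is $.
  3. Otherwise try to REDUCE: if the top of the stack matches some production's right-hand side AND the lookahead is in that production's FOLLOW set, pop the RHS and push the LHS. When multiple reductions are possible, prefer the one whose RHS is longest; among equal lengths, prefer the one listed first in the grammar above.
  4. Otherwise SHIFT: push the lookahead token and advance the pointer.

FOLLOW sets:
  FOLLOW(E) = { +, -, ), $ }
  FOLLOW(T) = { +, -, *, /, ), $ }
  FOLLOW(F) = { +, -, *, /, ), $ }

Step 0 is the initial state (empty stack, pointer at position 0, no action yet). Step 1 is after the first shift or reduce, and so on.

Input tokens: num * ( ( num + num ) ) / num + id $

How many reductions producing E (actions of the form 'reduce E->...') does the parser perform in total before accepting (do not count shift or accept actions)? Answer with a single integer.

Answer: 5

Derivation:
Step 1: shift num. Stack=[num] ptr=1 lookahead=* remaining=[* ( ( num + num ) ) / num + id $]
Step 2: reduce F->num. Stack=[F] ptr=1 lookahead=* remaining=[* ( ( num + num ) ) / num + id $]
Step 3: reduce T->F. Stack=[T] ptr=1 lookahead=* remaining=[* ( ( num + num ) ) / num + id $]
Step 4: shift *. Stack=[T *] ptr=2 lookahead=( remaining=[( ( num + num ) ) / num + id $]
Step 5: shift (. Stack=[T * (] ptr=3 lookahead=( remaining=[( num + num ) ) / num + id $]
Step 6: shift (. Stack=[T * ( (] ptr=4 lookahead=num remaining=[num + num ) ) / num + id $]
Step 7: shift num. Stack=[T * ( ( num] ptr=5 lookahead=+ remaining=[+ num ) ) / num + id $]
Step 8: reduce F->num. Stack=[T * ( ( F] ptr=5 lookahead=+ remaining=[+ num ) ) / num + id $]
Step 9: reduce T->F. Stack=[T * ( ( T] ptr=5 lookahead=+ remaining=[+ num ) ) / num + id $]
Step 10: reduce E->T. Stack=[T * ( ( E] ptr=5 lookahead=+ remaining=[+ num ) ) / num + id $]
Step 11: shift +. Stack=[T * ( ( E +] ptr=6 lookahead=num remaining=[num ) ) / num + id $]
Step 12: shift num. Stack=[T * ( ( E + num] ptr=7 lookahead=) remaining=[) ) / num + id $]
Step 13: reduce F->num. Stack=[T * ( ( E + F] ptr=7 lookahead=) remaining=[) ) / num + id $]
Step 14: reduce T->F. Stack=[T * ( ( E + T] ptr=7 lookahead=) remaining=[) ) / num + id $]
Step 15: reduce E->E + T. Stack=[T * ( ( E] ptr=7 lookahead=) remaining=[) ) / num + id $]
Step 16: shift ). Stack=[T * ( ( E )] ptr=8 lookahead=) remaining=[) / num + id $]
Step 17: reduce F->( E ). Stack=[T * ( F] ptr=8 lookahead=) remaining=[) / num + id $]
Step 18: reduce T->F. Stack=[T * ( T] ptr=8 lookahead=) remaining=[) / num + id $]
Step 19: reduce E->T. Stack=[T * ( E] ptr=8 lookahead=) remaining=[) / num + id $]
Step 20: shift ). Stack=[T * ( E )] ptr=9 lookahead=/ remaining=[/ num + id $]
Step 21: reduce F->( E ). Stack=[T * F] ptr=9 lookahead=/ remaining=[/ num + id $]
Step 22: reduce T->T * F. Stack=[T] ptr=9 lookahead=/ remaining=[/ num + id $]
Step 23: shift /. Stack=[T /] ptr=10 lookahead=num remaining=[num + id $]
Step 24: shift num. Stack=[T / num] ptr=11 lookahead=+ remaining=[+ id $]
Step 25: reduce F->num. Stack=[T / F] ptr=11 lookahead=+ remaining=[+ id $]
Step 26: reduce T->T / F. Stack=[T] ptr=11 lookahead=+ remaining=[+ id $]
Step 27: reduce E->T. Stack=[E] ptr=11 lookahead=+ remaining=[+ id $]
Step 28: shift +. Stack=[E +] ptr=12 lookahead=id remaining=[id $]
Step 29: shift id. Stack=[E + id] ptr=13 lookahead=$ remaining=[$]
Step 30: reduce F->id. Stack=[E + F] ptr=13 lookahead=$ remaining=[$]
Step 31: reduce T->F. Stack=[E + T] ptr=13 lookahead=$ remaining=[$]
Step 32: reduce E->E + T. Stack=[E] ptr=13 lookahead=$ remaining=[$]
Step 33: accept. Stack=[E] ptr=13 lookahead=$ remaining=[$]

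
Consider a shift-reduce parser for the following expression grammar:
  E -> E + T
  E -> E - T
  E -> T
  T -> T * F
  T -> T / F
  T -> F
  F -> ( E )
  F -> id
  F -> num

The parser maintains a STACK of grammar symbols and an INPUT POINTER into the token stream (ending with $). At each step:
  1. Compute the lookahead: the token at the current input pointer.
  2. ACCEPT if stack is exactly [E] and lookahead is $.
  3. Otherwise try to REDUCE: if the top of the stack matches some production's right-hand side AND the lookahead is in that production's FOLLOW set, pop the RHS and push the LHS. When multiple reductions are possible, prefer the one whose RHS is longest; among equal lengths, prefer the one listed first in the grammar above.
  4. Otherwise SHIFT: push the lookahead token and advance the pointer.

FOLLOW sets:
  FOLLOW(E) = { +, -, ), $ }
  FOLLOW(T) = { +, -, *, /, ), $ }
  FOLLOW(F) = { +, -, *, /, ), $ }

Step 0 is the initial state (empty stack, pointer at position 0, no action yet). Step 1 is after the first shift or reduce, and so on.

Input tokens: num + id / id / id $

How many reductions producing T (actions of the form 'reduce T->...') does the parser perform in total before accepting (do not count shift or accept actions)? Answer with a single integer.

Step 1: shift num. Stack=[num] ptr=1 lookahead=+ remaining=[+ id / id / id $]
Step 2: reduce F->num. Stack=[F] ptr=1 lookahead=+ remaining=[+ id / id / id $]
Step 3: reduce T->F. Stack=[T] ptr=1 lookahead=+ remaining=[+ id / id / id $]
Step 4: reduce E->T. Stack=[E] ptr=1 lookahead=+ remaining=[+ id / id / id $]
Step 5: shift +. Stack=[E +] ptr=2 lookahead=id remaining=[id / id / id $]
Step 6: shift id. Stack=[E + id] ptr=3 lookahead=/ remaining=[/ id / id $]
Step 7: reduce F->id. Stack=[E + F] ptr=3 lookahead=/ remaining=[/ id / id $]
Step 8: reduce T->F. Stack=[E + T] ptr=3 lookahead=/ remaining=[/ id / id $]
Step 9: shift /. Stack=[E + T /] ptr=4 lookahead=id remaining=[id / id $]
Step 10: shift id. Stack=[E + T / id] ptr=5 lookahead=/ remaining=[/ id $]
Step 11: reduce F->id. Stack=[E + T / F] ptr=5 lookahead=/ remaining=[/ id $]
Step 12: reduce T->T / F. Stack=[E + T] ptr=5 lookahead=/ remaining=[/ id $]
Step 13: shift /. Stack=[E + T /] ptr=6 lookahead=id remaining=[id $]
Step 14: shift id. Stack=[E + T / id] ptr=7 lookahead=$ remaining=[$]
Step 15: reduce F->id. Stack=[E + T / F] ptr=7 lookahead=$ remaining=[$]
Step 16: reduce T->T / F. Stack=[E + T] ptr=7 lookahead=$ remaining=[$]
Step 17: reduce E->E + T. Stack=[E] ptr=7 lookahead=$ remaining=[$]
Step 18: accept. Stack=[E] ptr=7 lookahead=$ remaining=[$]

Answer: 4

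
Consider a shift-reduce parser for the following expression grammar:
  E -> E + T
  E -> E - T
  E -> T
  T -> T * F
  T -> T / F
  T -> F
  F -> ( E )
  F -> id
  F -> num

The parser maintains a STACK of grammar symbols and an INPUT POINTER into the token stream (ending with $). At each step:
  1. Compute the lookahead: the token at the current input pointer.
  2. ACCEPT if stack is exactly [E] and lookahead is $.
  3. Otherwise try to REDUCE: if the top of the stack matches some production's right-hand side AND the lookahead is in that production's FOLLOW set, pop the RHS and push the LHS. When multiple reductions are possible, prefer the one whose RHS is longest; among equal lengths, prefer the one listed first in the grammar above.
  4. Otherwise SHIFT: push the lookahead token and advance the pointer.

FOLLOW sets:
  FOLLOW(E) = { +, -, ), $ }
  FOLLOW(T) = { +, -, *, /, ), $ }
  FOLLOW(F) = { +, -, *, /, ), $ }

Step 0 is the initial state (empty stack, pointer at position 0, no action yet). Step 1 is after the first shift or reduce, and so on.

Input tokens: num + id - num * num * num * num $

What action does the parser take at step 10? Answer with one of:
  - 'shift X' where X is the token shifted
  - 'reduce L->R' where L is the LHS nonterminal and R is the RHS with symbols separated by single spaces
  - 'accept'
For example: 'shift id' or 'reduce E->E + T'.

Answer: shift -

Derivation:
Step 1: shift num. Stack=[num] ptr=1 lookahead=+ remaining=[+ id - num * num * num * num $]
Step 2: reduce F->num. Stack=[F] ptr=1 lookahead=+ remaining=[+ id - num * num * num * num $]
Step 3: reduce T->F. Stack=[T] ptr=1 lookahead=+ remaining=[+ id - num * num * num * num $]
Step 4: reduce E->T. Stack=[E] ptr=1 lookahead=+ remaining=[+ id - num * num * num * num $]
Step 5: shift +. Stack=[E +] ptr=2 lookahead=id remaining=[id - num * num * num * num $]
Step 6: shift id. Stack=[E + id] ptr=3 lookahead=- remaining=[- num * num * num * num $]
Step 7: reduce F->id. Stack=[E + F] ptr=3 lookahead=- remaining=[- num * num * num * num $]
Step 8: reduce T->F. Stack=[E + T] ptr=3 lookahead=- remaining=[- num * num * num * num $]
Step 9: reduce E->E + T. Stack=[E] ptr=3 lookahead=- remaining=[- num * num * num * num $]
Step 10: shift -. Stack=[E -] ptr=4 lookahead=num remaining=[num * num * num * num $]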